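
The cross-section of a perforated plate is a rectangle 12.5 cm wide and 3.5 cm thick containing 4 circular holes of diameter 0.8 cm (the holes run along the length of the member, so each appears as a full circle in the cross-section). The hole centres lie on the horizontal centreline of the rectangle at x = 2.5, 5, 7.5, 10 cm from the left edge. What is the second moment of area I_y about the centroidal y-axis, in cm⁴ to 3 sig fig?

I_y ≈ 554 cm⁴

Split into non-overlapping primitives; take the origin at the lower-left of the bounding box.
Plate: 12.5 × 3.5, A = 43.75 cm², x = 6.25 cm, Ī = 569.66 cm⁴.
Hole 1 (subtracted): ⌀0.8, A = 0.50265 cm², x = 2.5 cm, Ī = 0.020106 cm⁴.
Hole 2 (subtracted): ⌀0.8, A = 0.50265 cm², x = 5 cm, Ī = 0.020106 cm⁴.
Hole 3 (subtracted): ⌀0.8, A = 0.50265 cm², x = 7.5 cm, Ī = 0.020106 cm⁴.
Hole 4 (subtracted): ⌀0.8, A = 0.50265 cm², x = 10 cm, Ī = 0.020106 cm⁴.
By symmetry the centroid is at mid-width, x̄ = 6.25 cm.
Transfer each piece to the centroidal y-axis using Ī + A·d² with d = x − 6.25:
  plate: d = 0 cm → contributes +569.66 cm⁴
  hole 1: d = -3.75 cm → contributes −7.0887 cm⁴
  hole 2: d = -1.25 cm → contributes −0.8055 cm⁴
  hole 3: d = 1.25 cm → contributes −0.8055 cm⁴
  hole 4: d = 3.75 cm → contributes −7.0887 cm⁴
Total I = 553.87 cm⁴.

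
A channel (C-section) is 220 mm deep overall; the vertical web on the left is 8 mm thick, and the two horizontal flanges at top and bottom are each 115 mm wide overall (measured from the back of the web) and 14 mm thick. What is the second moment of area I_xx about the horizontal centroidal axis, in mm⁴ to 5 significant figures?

Decompose the section into non-overlapping parts with the origin at the bottom-left of its bounding rectangle.
Web: 8 × 220, A = 1 760 mm², y = 110 mm, Ī = 7 098 667 mm⁴.
Top flange (beyond web): 107 × 14, A = 1 498 mm², y = 213 mm, Ī = 24467.33 mm⁴.
Bottom flange (beyond web): 107 × 14, A = 1 498 mm², y = 7 mm, Ī = 24467.33 mm⁴.
By symmetry the centroid is at mid-height, ȳ = 110 mm.
Transfer each piece to the horizontal centroidal axis using Ī + A·d² with d = y − 110:
  web: d = 0 mm → contributes +7 098 667 mm⁴
  top flange (beyond web): d = 103 mm → contributes +15 916 749 mm⁴
  bottom flange (beyond web): d = -103 mm → contributes +15 916 749 mm⁴
Total I = 38 932 165 mm⁴.

I_xx ≈ 3.8932 × 10⁷ mm⁴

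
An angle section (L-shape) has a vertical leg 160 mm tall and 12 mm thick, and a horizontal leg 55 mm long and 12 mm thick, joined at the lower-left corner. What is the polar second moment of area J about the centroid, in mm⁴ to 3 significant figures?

J ≈ 6.74 × 10⁶ mm⁴

Treat the section as a set of non-overlapping primitives; coordinates are from the bounding-box lower-left.
Vertical leg: 12 × 160, A = 1 920 mm², y = 80 mm, Ī = 4 096 000 mm⁴.
Horizontal leg (remainder): 43 × 12, A = 516 mm², y = 6 mm, Ī = 6 192 mm⁴.
Centroid: ȳ = ΣA·y / ΣA = 64.325 mm.
Transfer each piece to the centroidal x-axis using Ī + A·d² with d = y − 64.325:
  vertical leg: d = 15.675 mm → contributes +4 567 747 mm⁴
  horizontal leg (remainder): d = -58.325 mm → contributes +1 761 531 mm⁴
Total I = 6 329 279 mm⁴.
For the y-axis: x̄ = 11.825 mm.
Repeating about the centroidal y-axis gives I_y = 410 114 mm⁴.
Polar second moment: J = I_x + I_y = 6 739 392 mm⁴.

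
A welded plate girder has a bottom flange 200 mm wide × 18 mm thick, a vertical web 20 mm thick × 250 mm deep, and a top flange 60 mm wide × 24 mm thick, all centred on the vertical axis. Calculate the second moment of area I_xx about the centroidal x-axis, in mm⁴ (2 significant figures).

Decompose the section into non-overlapping parts with the origin at the bottom-left of its bounding rectangle.
Bottom plate: 200 × 18, A = 3 600 mm², y = 9 mm, Ī = 97 200 mm⁴.
Web plate: 20 × 250, A = 5 000 mm², y = 143 mm, Ī = 26 041 667 mm⁴.
Top plate: 60 × 24, A = 1 440 mm², y = 280 mm, Ī = 69 120 mm⁴.
Centroid: ȳ = ΣA·y / ΣA = 114.6 mm.
Transfer each piece to the centroidal x-axis using Ī + A·d² with d = y − 114.6:
  bottom plate: d = -105.6 mm → contributes +40 243 308 mm⁴
  web plate: d = 28.4 mm → contributes +30 074 014 mm⁴
  top plate: d = 165.4 mm → contributes +39 462 671 mm⁴
Total I = 109 779 993 mm⁴.

I_xx ≈ 1.1 × 10⁸ mm⁴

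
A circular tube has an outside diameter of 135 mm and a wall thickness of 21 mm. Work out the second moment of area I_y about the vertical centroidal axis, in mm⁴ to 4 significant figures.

I_y ≈ 1.263 × 10⁷ mm⁴

Split into non-overlapping primitives; take the origin at the lower-left of the bounding box.
Outer circle: ⌀135, A = 14313.9 mm², x = 67.5 mm, Ī = 16 304 406 mm⁴.
Bore (subtracted): ⌀93, A = 6792.91 mm², x = 67.5 mm, Ī = 3 671 992 mm⁴.
By symmetry the centroid is at mid-width, x̄ = 67.5 mm.
All pieces are centred on the vertical centroidal axis, so I = ΣĪ (holes subtracted) = 12 632 414 mm⁴.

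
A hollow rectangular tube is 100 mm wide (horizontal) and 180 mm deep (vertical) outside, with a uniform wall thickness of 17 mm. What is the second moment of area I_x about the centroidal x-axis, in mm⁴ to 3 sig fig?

I_x ≈ 3.15 × 10⁷ mm⁴

Treat the section as a set of non-overlapping primitives; coordinates are from the bounding-box lower-left.
Outer rectangle: 100 × 180, A = 18 000 mm², y = 90 mm, Ī = 48 600 000 mm⁴.
Inner void (subtracted): 66 × 146, A = 9 636 mm², y = 90 mm, Ī = 17 116 748 mm⁴.
By symmetry the centroid is at mid-height, ȳ = 90 mm.
All pieces are centred on the centroidal x-axis, so I = ΣĪ (holes subtracted) = 31 483 252 mm⁴.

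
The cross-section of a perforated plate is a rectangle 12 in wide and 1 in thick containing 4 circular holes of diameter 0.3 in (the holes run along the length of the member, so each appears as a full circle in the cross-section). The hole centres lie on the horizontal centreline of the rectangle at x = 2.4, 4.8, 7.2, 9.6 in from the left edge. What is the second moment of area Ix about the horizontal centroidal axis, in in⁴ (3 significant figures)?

Ix ≈ 0.998 in⁴

Split into non-overlapping primitives; take the origin at the lower-left of the bounding box.
Plate: 12 × 1, A = 12 in², y = 0.5 in, Ī = 1 in⁴.
Hole 1 (subtracted): ⌀0.3, A = 0.070686 in², y = 0.5 in, Ī = 0.00039761 in⁴.
Hole 2 (subtracted): ⌀0.3, A = 0.070686 in², y = 0.5 in, Ī = 0.00039761 in⁴.
Hole 3 (subtracted): ⌀0.3, A = 0.070686 in², y = 0.5 in, Ī = 0.00039761 in⁴.
Hole 4 (subtracted): ⌀0.3, A = 0.070686 in², y = 0.5 in, Ī = 0.00039761 in⁴.
By symmetry the centroid is at mid-height, ȳ = 0.5 in.
All pieces are centred on the horizontal centroidal axis, so I = ΣĪ (holes subtracted) = 0.99841 in⁴.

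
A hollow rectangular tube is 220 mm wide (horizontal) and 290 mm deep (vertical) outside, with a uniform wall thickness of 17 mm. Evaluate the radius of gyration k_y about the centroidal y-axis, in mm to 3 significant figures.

k_y ≈ 86.1 mm

Break the section into simple shapes (no overlaps), measuring from the bottom-left corner of the bounding box.
Outer rectangle: 220 × 290, A = 63 800 mm², x = 110 mm, Ī = 257 326 667 mm⁴.
Inner void (subtracted): 186 × 256, A = 47 616 mm², x = 110 mm, Ī = 137 276 928 mm⁴.
By symmetry the centroid is at mid-width, x̄ = 110 mm.
All pieces are centred on the centroidal y-axis, so I = ΣĪ (holes subtracted) = 120 049 739 mm⁴.
Radius of gyration: k = √(I/A) = √(120 049 739 / 16 184) = 86.127 mm.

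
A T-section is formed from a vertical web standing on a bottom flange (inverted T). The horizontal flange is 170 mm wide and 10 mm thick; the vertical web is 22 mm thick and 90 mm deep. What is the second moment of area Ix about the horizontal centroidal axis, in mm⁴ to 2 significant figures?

Treat the section as a set of non-overlapping primitives; coordinates are from the bounding-box lower-left.
Flange: 170 × 10, A = 1 700 mm², y = 5 mm, Ī = 14 167 mm⁴.
Web: 22 × 90, A = 1 980 mm², y = 55 mm, Ī = 1 336 500 mm⁴.
Centroid: ȳ = ΣA·y / ΣA = 31.9 mm.
Transfer each piece to the horizontal centroidal axis using Ī + A·d² with d = y − 31.9:
  flange: d = -26.9 mm → contributes +1 244 503 mm⁴
  web: d = 23.1 mm → contributes +2 392 849 mm⁴
Total I = 3 637 351 mm⁴.

Ix ≈ 3.6 × 10⁶ mm⁴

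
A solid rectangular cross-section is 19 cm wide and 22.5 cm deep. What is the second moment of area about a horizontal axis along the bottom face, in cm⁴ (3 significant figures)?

The section: 19 × 22.5, A = 427.5 cm², y = 11.25 cm, Ī = 18 035 cm⁴.
Transfer it to the base of the section using Ī + A·d² with d = y − 0:
  the section: d = 11.25 cm → contributes +72 141 cm⁴
Total I = 72 141 cm⁴.

I_base ≈ 7.21 × 10⁴ cm⁴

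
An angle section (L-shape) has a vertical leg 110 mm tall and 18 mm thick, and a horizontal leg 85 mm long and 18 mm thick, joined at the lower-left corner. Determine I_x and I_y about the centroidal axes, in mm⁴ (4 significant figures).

Decompose the section into non-overlapping parts with the origin at the bottom-left of its bounding rectangle.
Vertical leg: 18 × 110, A = 1 980 mm², y = 55 mm, Ī = 1 996 500 mm⁴.
Horizontal leg (remainder): 67 × 18, A = 1 206 mm², y = 9 mm, Ī = 32 562 mm⁴.
Centroid: ȳ = ΣA·y / ΣA = 37.5876 mm.
Transfer each piece to the centroidal x-axis using Ī + A·d² with d = y − 37.5876:
  vertical leg: d = 17.4124 mm → contributes +2 596 822 mm⁴
  horizontal leg (remainder): d = -28.5876 mm → contributes +1 018 165 mm⁴
Total I = 3 614 986 mm⁴.
For the y-axis: x̄ = 25.0876 mm.
Repeating about the centroidal y-axis gives I_y = 1 858 374 mm⁴.

I_x ≈ 3.615 × 10⁶ mm⁴, I_y ≈ 1.858 × 10⁶ mm⁴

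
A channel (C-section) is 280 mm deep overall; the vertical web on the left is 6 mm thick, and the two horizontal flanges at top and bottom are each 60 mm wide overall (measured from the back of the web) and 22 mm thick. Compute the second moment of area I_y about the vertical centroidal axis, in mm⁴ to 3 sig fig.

I_y ≈ 1.47 × 10⁶ mm⁴

Break the section into simple shapes (no overlaps), measuring from the bottom-left corner of the bounding box.
Web: 6 × 280, A = 1 680 mm², x = 3 mm, Ī = 5 040 mm⁴.
Top flange (beyond web): 54 × 22, A = 1 188 mm², x = 33 mm, Ī = 288 684 mm⁴.
Bottom flange (beyond web): 54 × 22, A = 1 188 mm², x = 33 mm, Ī = 288 684 mm⁴.
Centroid: x̄ = ΣA·x / ΣA = 20.574 mm.
Transfer each piece to the vertical centroidal axis using Ī + A·d² with d = x − 20.574:
  web: d = -17.574 mm → contributes +523 898 mm⁴
  top flange (beyond web): d = 12.426 mm → contributes +472 119 mm⁴
  bottom flange (beyond web): d = 12.426 mm → contributes +472 119 mm⁴
Total I = 1 468 136 mm⁴.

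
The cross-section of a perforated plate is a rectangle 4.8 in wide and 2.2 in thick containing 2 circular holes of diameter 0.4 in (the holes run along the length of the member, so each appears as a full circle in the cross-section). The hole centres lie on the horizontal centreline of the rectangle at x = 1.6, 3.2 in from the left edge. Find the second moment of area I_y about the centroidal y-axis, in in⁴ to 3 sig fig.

I_y ≈ 20.1 in⁴

Decompose the section into non-overlapping parts with the origin at the bottom-left of its bounding rectangle.
Plate: 4.8 × 2.2, A = 10.56 in², x = 2.4 in, Ī = 20.275 in⁴.
Hole 1 (subtracted): ⌀0.4, A = 0.12566 in², x = 1.6 in, Ī = 0.0012566 in⁴.
Hole 2 (subtracted): ⌀0.4, A = 0.12566 in², x = 3.2 in, Ī = 0.0012566 in⁴.
By symmetry the centroid is at mid-width, x̄ = 2.4 in.
Transfer each piece to the centroidal y-axis using Ī + A·d² with d = x − 2.4:
  plate: d = 0 in → contributes +20.275 in⁴
  hole 1: d = -0.8 in → contributes −0.081681 in⁴
  hole 2: d = 0.8 in → contributes −0.081681 in⁴
Total I = 20.112 in⁴.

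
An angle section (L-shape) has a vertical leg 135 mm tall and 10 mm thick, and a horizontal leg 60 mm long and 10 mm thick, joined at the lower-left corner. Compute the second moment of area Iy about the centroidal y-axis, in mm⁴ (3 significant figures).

Break the section into simple shapes (no overlaps), measuring from the bottom-left corner of the bounding box.
Vertical leg: 10 × 135, A = 1 350 mm², x = 5 mm, Ī = 11 250 mm⁴.
Horizontal leg (remainder): 50 × 10, A = 500 mm², x = 35 mm, Ī = 104 167 mm⁴.
Centroid: x̄ = ΣA·x / ΣA = 13.108 mm.
Transfer each piece to the centroidal y-axis using Ī + A·d² with d = x − 13.108:
  vertical leg: d = -8.1081 mm → contributes +100 001 mm⁴
  horizontal leg (remainder): d = 21.892 mm → contributes +343 794 mm⁴
Total I = 443 795 mm⁴.

Iy ≈ 4.44 × 10⁵ mm⁴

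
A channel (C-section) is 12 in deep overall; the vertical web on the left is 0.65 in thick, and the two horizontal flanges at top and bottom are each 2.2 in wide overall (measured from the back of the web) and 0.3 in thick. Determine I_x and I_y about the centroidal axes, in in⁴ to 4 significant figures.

Break the section into simple shapes (no overlaps), measuring from the bottom-left corner of the bounding box.
Web: 0.65 × 12, A = 7.8 in², y = 6 in, Ī = 93.6 in⁴.
Top flange (beyond web): 1.55 × 0.3, A = 0.465 in², y = 11.85 in, Ī = 0.0034875 in⁴.
Bottom flange (beyond web): 1.55 × 0.3, A = 0.465 in², y = 0.15 in, Ī = 0.0034875 in⁴.
By symmetry the centroid is at mid-height, ȳ = 6 in.
Transfer each piece to the centroidal x-axis using Ī + A·d² with d = y − 6:
  web: d = 0 in → contributes +93.6 in⁴
  top flange (beyond web): d = 5.85 in → contributes +15.917 in⁴
  bottom flange (beyond web): d = -5.85 in → contributes +15.917 in⁴
Total I = 125.434 in⁴.
For the y-axis: x̄ = 0.442182 in.
Repeating about the centroidal y-axis gives I_y = 1.46624 in⁴.

I_x ≈ 125.4 in⁴, I_y ≈ 1.466 in⁴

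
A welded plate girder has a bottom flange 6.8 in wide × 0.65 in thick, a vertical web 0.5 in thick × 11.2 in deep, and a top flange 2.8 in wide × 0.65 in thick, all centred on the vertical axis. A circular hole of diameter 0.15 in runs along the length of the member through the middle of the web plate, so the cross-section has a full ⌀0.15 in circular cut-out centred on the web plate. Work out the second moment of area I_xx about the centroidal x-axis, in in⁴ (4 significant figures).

Split into non-overlapping primitives; take the origin at the lower-left of the bounding box.
Bottom plate: 6.8 × 0.65, A = 4.42 in², y = 0.325 in, Ī = 0.155621 in⁴.
Web plate: 0.5 × 11.2, A = 5.6 in², y = 6.25 in, Ī = 58.5387 in⁴.
Top plate: 2.8 × 0.65, A = 1.82 in², y = 12.175 in, Ī = 0.0640792 in⁴.
Hole (subtracted): ⌀0.15, A = 0.0176715 in², y = 6.25 in, Ī = 0.0000248505 in⁴.
Centroid: ȳ = ΣA·y / ΣA = 4.94696 in.
Transfer each piece to the centroidal x-axis using Ī + A·d² with d = y − 4.94696:
  bottom plate: d = -4.62196 in → contributes +94.5778 in⁴
  web plate: d = 1.30304 in → contributes +68.047 in⁴
  top plate: d = 7.22804 in → contributes +95.1493 in⁴
  hole: d = 1.30304 in → contributes −0.0300296 in⁴
Total I = 257.744 in⁴.

I_xx ≈ 257.7 in⁴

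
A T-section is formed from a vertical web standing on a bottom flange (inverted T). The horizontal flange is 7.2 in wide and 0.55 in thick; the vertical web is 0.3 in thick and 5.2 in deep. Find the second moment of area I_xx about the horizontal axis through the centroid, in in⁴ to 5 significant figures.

I_xx ≈ 12.865 in⁴

Treat the section as a set of non-overlapping primitives; coordinates are from the bounding-box lower-left.
Flange: 7.2 × 0.55, A = 3.96 in², y = 0.275 in, Ī = 0.099825 in⁴.
Web: 0.3 × 5.2, A = 1.56 in², y = 3.15 in, Ī = 3.5152 in⁴.
Centroid: ȳ = ΣA·y / ΣA = 1.0875 in.
Transfer each piece to the horizontal axis through the centroid using Ī + A·d² with d = y − 1.0875:
  flange: d = -0.8125 in → contributes +2.714044 in⁴
  web: d = 2.0625 in → contributes +10.15129 in⁴
Total I = 12.86534 in⁴.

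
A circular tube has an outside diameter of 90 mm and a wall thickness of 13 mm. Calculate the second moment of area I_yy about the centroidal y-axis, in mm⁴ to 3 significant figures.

Break the section into simple shapes (no overlaps), measuring from the bottom-left corner of the bounding box.
Outer circle: ⌀90, A = 6361.7 mm², x = 45 mm, Ī = 3 220 623 mm⁴.
Bore (subtracted): ⌀64, A = 3 217 mm², x = 45 mm, Ī = 823 550 mm⁴.
By symmetry the centroid is at mid-width, x̄ = 45 mm.
All pieces are centred on the centroidal y-axis, so I = ΣĪ (holes subtracted) = 2 397 074 mm⁴.

I_yy ≈ 2.40 × 10⁶ mm⁴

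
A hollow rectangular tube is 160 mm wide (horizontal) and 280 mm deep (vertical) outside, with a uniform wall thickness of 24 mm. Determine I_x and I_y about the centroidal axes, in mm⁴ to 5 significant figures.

Decompose the section into non-overlapping parts with the origin at the bottom-left of its bounding rectangle.
Outer rectangle: 160 × 280, A = 44 800 mm², y = 140 mm, Ī = 292 693 333 mm⁴.
Inner void (subtracted): 112 × 232, A = 25 984 mm², y = 140 mm, Ī = 116 546 901 mm⁴.
By symmetry the centroid is at mid-height, ȳ = 140 mm.
All pieces are centred on the centroidal x-axis, so I = ΣĪ (holes subtracted) = 176 146 432 mm⁴.
Repeating about the centroidal y-axis gives I_y = 68 411 392 mm⁴.

I_x ≈ 1.7615 × 10⁸ mm⁴, I_y ≈ 6.8411 × 10⁷ mm⁴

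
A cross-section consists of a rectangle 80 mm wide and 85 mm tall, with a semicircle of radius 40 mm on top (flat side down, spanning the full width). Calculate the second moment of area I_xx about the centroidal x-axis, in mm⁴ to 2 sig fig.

Split into non-overlapping primitives; take the origin at the lower-left of the bounding box.
Rectangular body: 80 × 85, A = 6 800 mm², y = 42.5 mm, Ī = 4 094 167 mm⁴.
Semicircular cap: semicircle r = 40, A = 2 513 mm², y = 102 mm, Ī = 280 978 mm⁴.
Centroid: ȳ = ΣA·y / ΣA = 58.55 mm.
Transfer each piece to the centroidal x-axis using Ī + A·d² with d = y − 58.55:
  rectangular body: d = -16.05 mm → contributes +5 845 929 mm⁴
  semicircular cap: d = 43.43 mm → contributes +5 020 604 mm⁴
Total I = 10 866 533 mm⁴.

I_xx ≈ 1.1 × 10⁷ mm⁴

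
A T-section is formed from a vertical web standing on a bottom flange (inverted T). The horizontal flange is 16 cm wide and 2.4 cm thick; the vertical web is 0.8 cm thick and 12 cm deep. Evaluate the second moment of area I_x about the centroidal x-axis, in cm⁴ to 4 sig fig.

Treat the section as a set of non-overlapping primitives; coordinates are from the bounding-box lower-left.
Flange: 16 × 2.4, A = 38.4 cm², y = 1.2 cm, Ī = 18.432 cm⁴.
Web: 0.8 × 12, A = 9.6 cm², y = 8.4 cm, Ī = 115.2 cm⁴.
Centroid: ȳ = ΣA·y / ΣA = 2.64 cm.
Transfer each piece to the centroidal x-axis using Ī + A·d² with d = y − 2.64:
  flange: d = -1.44 cm → contributes +98.0582 cm⁴
  web: d = 5.76 cm → contributes +433.705 cm⁴
Total I = 531.763 cm⁴.

I_x ≈ 531.8 cm⁴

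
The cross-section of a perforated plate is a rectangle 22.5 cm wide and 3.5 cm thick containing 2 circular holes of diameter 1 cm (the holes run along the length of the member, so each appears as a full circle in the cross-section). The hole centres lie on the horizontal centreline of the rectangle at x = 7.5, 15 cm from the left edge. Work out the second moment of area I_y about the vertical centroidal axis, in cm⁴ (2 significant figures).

I_y ≈ 3300 cm⁴

Break the section into simple shapes (no overlaps), measuring from the bottom-left corner of the bounding box.
Plate: 22.5 × 3.5, A = 78.75 cm², x = 11.25 cm, Ī = 3 322 cm⁴.
Hole 1 (subtracted): ⌀1, A = 0.7854 cm², x = 7.5 cm, Ī = 0.04909 cm⁴.
Hole 2 (subtracted): ⌀1, A = 0.7854 cm², x = 15 cm, Ī = 0.04909 cm⁴.
By symmetry the centroid is at mid-width, x̄ = 11.25 cm.
Transfer each piece to the vertical centroidal axis using Ī + A·d² with d = x − 11.25:
  plate: d = 0 cm → contributes +3 322 cm⁴
  hole 1: d = -3.75 cm → contributes −11.09 cm⁴
  hole 2: d = 3.75 cm → contributes −11.09 cm⁴
Total I = 3 300 cm⁴.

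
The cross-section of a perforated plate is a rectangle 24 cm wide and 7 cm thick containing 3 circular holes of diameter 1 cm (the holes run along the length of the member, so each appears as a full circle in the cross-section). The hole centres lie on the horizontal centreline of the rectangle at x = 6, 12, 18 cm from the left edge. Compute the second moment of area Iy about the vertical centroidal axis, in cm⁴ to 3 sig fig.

Iy ≈ 8010 cm⁴

Break the section into simple shapes (no overlaps), measuring from the bottom-left corner of the bounding box.
Plate: 24 × 7, A = 168 cm², x = 12 cm, Ī = 8 064 cm⁴.
Hole 1 (subtracted): ⌀1, A = 0.7854 cm², x = 6 cm, Ī = 0.049087 cm⁴.
Hole 2 (subtracted): ⌀1, A = 0.7854 cm², x = 12 cm, Ī = 0.049087 cm⁴.
Hole 3 (subtracted): ⌀1, A = 0.7854 cm², x = 18 cm, Ī = 0.049087 cm⁴.
By symmetry the centroid is at mid-width, x̄ = 12 cm.
Transfer each piece to the vertical centroidal axis using Ī + A·d² with d = x − 12:
  plate: d = 0 cm → contributes +8 064 cm⁴
  hole 1: d = -6 cm → contributes −28.323 cm⁴
  hole 2: d = 0 cm → contributes −0.049087 cm⁴
  hole 3: d = 6 cm → contributes −28.323 cm⁴
Total I = 8007.3 cm⁴.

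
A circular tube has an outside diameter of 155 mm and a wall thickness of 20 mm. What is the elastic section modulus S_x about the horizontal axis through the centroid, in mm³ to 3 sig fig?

S_x ≈ 2.55 × 10⁵ mm³

Decompose the section into non-overlapping parts with the origin at the bottom-left of its bounding rectangle.
Outer circle: ⌀155, A = 18 869 mm², y = 77.5 mm, Ī = 28 333 269 mm⁴.
Bore (subtracted): ⌀115, A = 10 387 mm², y = 77.5 mm, Ī = 8 585 414 mm⁴.
By symmetry the centroid is at mid-height, ȳ = 77.5 mm.
All pieces are centred on the horizontal axis through the centroid, so I = ΣĪ (holes subtracted) = 19 747 855 mm⁴.
Extreme fibre distance c = 77.5 mm; S = I/c = 254 811 mm³.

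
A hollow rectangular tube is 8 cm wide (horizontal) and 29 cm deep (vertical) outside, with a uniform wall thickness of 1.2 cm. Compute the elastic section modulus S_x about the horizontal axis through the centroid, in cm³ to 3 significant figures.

S_x ≈ 516 cm³

Treat the section as a set of non-overlapping primitives; coordinates are from the bounding-box lower-left.
Outer rectangle: 8 × 29, A = 232 cm², y = 14.5 cm, Ī = 16 259 cm⁴.
Inner void (subtracted): 5.6 × 26.6, A = 148.96 cm², y = 14.5 cm, Ī = 8783.2 cm⁴.
By symmetry the centroid is at mid-height, ȳ = 14.5 cm.
All pieces are centred on the horizontal axis through the centroid, so I = ΣĪ (holes subtracted) = 7476.2 cm⁴.
Extreme fibre distance c = 14.5 cm; S = I/c = 515.6 cm³.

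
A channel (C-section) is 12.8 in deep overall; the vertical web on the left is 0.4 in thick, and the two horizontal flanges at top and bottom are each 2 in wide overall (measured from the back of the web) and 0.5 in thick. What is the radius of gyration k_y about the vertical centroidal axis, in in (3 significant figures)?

k_y ≈ 0.492 in

Break the section into simple shapes (no overlaps), measuring from the bottom-left corner of the bounding box.
Web: 0.4 × 12.8, A = 5.12 in², x = 0.2 in, Ī = 0.068267 in⁴.
Top flange (beyond web): 1.6 × 0.5, A = 0.8 in², x = 1.2 in, Ī = 0.17067 in⁴.
Bottom flange (beyond web): 1.6 × 0.5, A = 0.8 in², x = 1.2 in, Ī = 0.17067 in⁴.
Centroid: x̄ = ΣA·x / ΣA = 0.4381 in.
Transfer each piece to the vertical centroidal axis using Ī + A·d² with d = x − 0.4381:
  web: d = -0.2381 in → contributes +0.35852 in⁴
  top flange (beyond web): d = 0.7619 in → contributes +0.63507 in⁴
  bottom flange (beyond web): d = 0.7619 in → contributes +0.63507 in⁴
Total I = 1.6286 in⁴.
Radius of gyration: k = √(I/A) = √(1.6286 / 6.72) = 0.4923 in.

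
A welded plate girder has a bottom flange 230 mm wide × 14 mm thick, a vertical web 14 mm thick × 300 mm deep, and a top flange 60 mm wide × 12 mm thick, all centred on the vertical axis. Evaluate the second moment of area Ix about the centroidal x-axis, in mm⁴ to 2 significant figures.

Ix ≈ 1.1 × 10⁸ mm⁴

Decompose the section into non-overlapping parts with the origin at the bottom-left of its bounding rectangle.
Bottom plate: 230 × 14, A = 3 220 mm², y = 7 mm, Ī = 52 593 mm⁴.
Web plate: 14 × 300, A = 4 200 mm², y = 164 mm, Ī = 31 500 000 mm⁴.
Top plate: 60 × 12, A = 720 mm², y = 320 mm, Ī = 8 640 mm⁴.
Centroid: ȳ = ΣA·y / ΣA = 115.7 mm.
Transfer each piece to the centroidal x-axis using Ī + A·d² with d = y − 115.7:
  bottom plate: d = -108.7 mm → contributes +38 094 127 mm⁴
  web plate: d = 48.31 mm → contributes +41 301 029 mm⁴
  top plate: d = 204.3 mm → contributes +30 062 449 mm⁴
Total I = 109 457 606 mm⁴.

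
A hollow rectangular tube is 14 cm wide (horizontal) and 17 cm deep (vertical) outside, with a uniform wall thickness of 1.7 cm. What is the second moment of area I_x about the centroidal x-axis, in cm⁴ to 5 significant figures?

I_x ≈ 3509.8 cm⁴

Break the section into simple shapes (no overlaps), measuring from the bottom-left corner of the bounding box.
Outer rectangle: 14 × 17, A = 238 cm², y = 8.5 cm, Ī = 5731.833 cm⁴.
Inner void (subtracted): 10.6 × 13.6, A = 144.16 cm², y = 8.5 cm, Ī = 2221.986 cm⁴.
By symmetry the centroid is at mid-height, ȳ = 8.5 cm.
All pieces are centred on the centroidal x-axis, so I = ΣĪ (holes subtracted) = 3509.847 cm⁴.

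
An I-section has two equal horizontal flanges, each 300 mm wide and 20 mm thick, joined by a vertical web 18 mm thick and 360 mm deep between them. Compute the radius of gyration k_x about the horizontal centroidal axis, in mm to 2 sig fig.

k_x ≈ 170 mm

Break the section into simple shapes (no overlaps), measuring from the bottom-left corner of the bounding box.
Bottom flange: 300 × 20, A = 6 000 mm², y = 10 mm, Ī = 200 000 mm⁴.
Web: 18 × 360, A = 6 480 mm², y = 200 mm, Ī = 69 984 000 mm⁴.
Top flange: 300 × 20, A = 6 000 mm², y = 390 mm, Ī = 200 000 mm⁴.
By symmetry the centroid is at mid-height, ȳ = 200 mm.
Transfer each piece to the horizontal centroidal axis using Ī + A·d² with d = y − 200:
  bottom flange: d = -190 mm → contributes +216 800 000 mm⁴
  web: d = 0 mm → contributes +69 984 000 mm⁴
  top flange: d = 190 mm → contributes +216 800 000 mm⁴
Total I = 503 584 000 mm⁴.
Radius of gyration: k = √(I/A) = √(503 584 000 / 18 480) = 165.1 mm.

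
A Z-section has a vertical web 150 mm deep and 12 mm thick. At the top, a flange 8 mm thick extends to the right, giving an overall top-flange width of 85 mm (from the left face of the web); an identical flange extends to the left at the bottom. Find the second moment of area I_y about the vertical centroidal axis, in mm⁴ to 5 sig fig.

Split into non-overlapping primitives; take the origin at the lower-left of the bounding box.
Web: 12 × 150, A = 1 800 mm², x = 79 mm, Ī = 21 600 mm⁴.
Top flange (beyond web): 73 × 8, A = 584 mm², x = 121.5 mm, Ī = 259344.7 mm⁴.
Bottom flange (beyond web): 73 × 8, A = 584 mm², x = 36.5 mm, Ī = 259344.7 mm⁴.
Centroid: x̄ = ΣA·x / ΣA = 79 mm.
Transfer each piece to the vertical centroidal axis using Ī + A·d² with d = x − 79:
  web: d = 0 mm → contributes +21 600 mm⁴
  top flange (beyond web): d = 42.5 mm → contributes +1 314 195 mm⁴
  bottom flange (beyond web): d = -42.5 mm → contributes +1 314 195 mm⁴
Total I = 2 649 989 mm⁴.

I_y ≈ 2.6500 × 10⁶ mm⁴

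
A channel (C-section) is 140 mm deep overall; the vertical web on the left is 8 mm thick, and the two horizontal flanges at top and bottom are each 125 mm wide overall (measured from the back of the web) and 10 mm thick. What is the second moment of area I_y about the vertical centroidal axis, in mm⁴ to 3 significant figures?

I_y ≈ 5.63 × 10⁶ mm⁴

Decompose the section into non-overlapping parts with the origin at the bottom-left of its bounding rectangle.
Web: 8 × 140, A = 1 120 mm², x = 4 mm, Ī = 5973.3 mm⁴.
Top flange (beyond web): 117 × 10, A = 1 170 mm², x = 66.5 mm, Ī = 1 334 678 mm⁴.
Bottom flange (beyond web): 117 × 10, A = 1 170 mm², x = 66.5 mm, Ī = 1 334 678 mm⁴.
Centroid: x̄ = ΣA·x / ΣA = 46.269 mm.
Transfer each piece to the vertical centroidal axis using Ī + A·d² with d = x − 46.269:
  web: d = -42.269 mm → contributes +2 007 022 mm⁴
  top flange (beyond web): d = 20.231 mm → contributes +1 813 561 mm⁴
  bottom flange (beyond web): d = 20.231 mm → contributes +1 813 561 mm⁴
Total I = 5 634 143 mm⁴.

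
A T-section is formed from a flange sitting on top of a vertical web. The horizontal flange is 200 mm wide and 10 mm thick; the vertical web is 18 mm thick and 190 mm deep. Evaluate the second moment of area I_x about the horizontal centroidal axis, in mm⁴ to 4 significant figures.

Break the section into simple shapes (no overlaps), measuring from the bottom-left corner of the bounding box.
Flange: 200 × 10, A = 2 000 mm², y = 195 mm, Ī = 16666.7 mm⁴.
Web: 18 × 190, A = 3 420 mm², y = 95 mm, Ī = 10 288 500 mm⁴.
Centroid: ȳ = ΣA·y / ΣA = 131.9 mm.
Transfer each piece to the horizontal centroidal axis using Ī + A·d² with d = y − 131.9:
  flange: d = 63.0996 mm → contributes +7 979 794 mm⁴
  web: d = -36.9004 mm → contributes +14 945 299 mm⁴
Total I = 22 925 093 mm⁴.

I_x ≈ 2.293 × 10⁷ mm⁴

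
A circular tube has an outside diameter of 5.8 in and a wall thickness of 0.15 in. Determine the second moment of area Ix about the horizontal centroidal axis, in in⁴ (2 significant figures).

Break the section into simple shapes (no overlaps), measuring from the bottom-left corner of the bounding box.
Outer circle: ⌀5.8, A = 26.42 in², y = 2.9 in, Ī = 55.55 in⁴.
Bore (subtracted): ⌀5.5, A = 23.76 in², y = 2.9 in, Ī = 44.92 in⁴.
By symmetry the centroid is at mid-height, ȳ = 2.9 in.
All pieces are centred on the horizontal centroidal axis, so I = ΣĪ (holes subtracted) = 10.63 in⁴.

Ix ≈ 11 in⁴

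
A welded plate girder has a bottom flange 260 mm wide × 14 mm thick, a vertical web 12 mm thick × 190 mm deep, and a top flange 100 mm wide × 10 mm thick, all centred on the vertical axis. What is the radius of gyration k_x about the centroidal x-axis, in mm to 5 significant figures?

Treat the section as a set of non-overlapping primitives; coordinates are from the bounding-box lower-left.
Bottom plate: 260 × 14, A = 3 640 mm², y = 7 mm, Ī = 59453.33 mm⁴.
Web plate: 12 × 190, A = 2 280 mm², y = 109 mm, Ī = 6 859 000 mm⁴.
Top plate: 100 × 10, A = 1 000 mm², y = 209 mm, Ī = 8333.333 mm⁴.
Centroid: ȳ = ΣA·y / ΣA = 69.79769 mm.
Transfer each piece to the centroidal x-axis using Ī + A·d² with d = y − 69.79769:
  bottom plate: d = -62.79769 mm → contributes +14 413 974 mm⁴
  web plate: d = 39.20231 mm → contributes +10 362 953 mm⁴
  top plate: d = 139.2023 mm → contributes +19 385 617 mm⁴
Total I = 44 162 543 mm⁴.
Radius of gyration: k = √(I/A) = √(44 162 543 / 6 920) = 79.88661 mm.

k_x ≈ 79.887 mm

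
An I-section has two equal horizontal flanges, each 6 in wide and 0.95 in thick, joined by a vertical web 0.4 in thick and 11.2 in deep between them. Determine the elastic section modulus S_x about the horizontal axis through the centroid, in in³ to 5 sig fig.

Break the section into simple shapes (no overlaps), measuring from the bottom-left corner of the bounding box.
Bottom flange: 6 × 0.95, A = 5.7 in², y = 0.475 in, Ī = 0.4286875 in⁴.
Web: 0.4 × 11.2, A = 4.48 in², y = 6.55 in, Ī = 46.83093 in⁴.
Top flange: 6 × 0.95, A = 5.7 in², y = 12.625 in, Ī = 0.4286875 in⁴.
By symmetry the centroid is at mid-height, ȳ = 6.55 in.
Transfer each piece to the horizontal axis through the centroid using Ī + A·d² with d = y − 6.55:
  bottom flange: d = -6.075 in → contributes +210.7908 in⁴
  web: d = 0 in → contributes +46.83093 in⁴
  top flange: d = 6.075 in → contributes +210.7908 in⁴
Total I = 468.4124 in⁴.
Extreme fibre distance c = 6.55 in; S = I/c = 71.51335 in³.

S_x ≈ 71.513 in³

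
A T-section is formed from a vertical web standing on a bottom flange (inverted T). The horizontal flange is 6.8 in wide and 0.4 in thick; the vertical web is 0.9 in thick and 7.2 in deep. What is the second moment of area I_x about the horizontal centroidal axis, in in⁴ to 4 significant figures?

Decompose the section into non-overlapping parts with the origin at the bottom-left of its bounding rectangle.
Flange: 6.8 × 0.4, A = 2.72 in², y = 0.2 in, Ī = 0.0362667 in⁴.
Web: 0.9 × 7.2, A = 6.48 in², y = 4 in, Ī = 27.9936 in⁴.
Centroid: ȳ = ΣA·y / ΣA = 2.87652 in.
Transfer each piece to the horizontal centroidal axis using Ī + A·d² with d = y − 2.87652:
  flange: d = -2.67652 in → contributes +19.5217 in⁴
  web: d = 1.12348 in → contributes +36.1727 in⁴
Total I = 55.6944 in⁴.

I_x ≈ 55.69 in⁴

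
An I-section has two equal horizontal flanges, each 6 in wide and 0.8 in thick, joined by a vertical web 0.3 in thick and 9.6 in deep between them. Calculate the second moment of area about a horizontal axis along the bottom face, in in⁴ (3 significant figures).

I_base ≈ 674 in⁴

Treat the section as a set of non-overlapping primitives; coordinates are from the bounding-box lower-left.
Bottom flange: 6 × 0.8, A = 4.8 in², y = 0.4 in, Ī = 0.256 in⁴.
Web: 0.3 × 9.6, A = 2.88 in², y = 5.6 in, Ī = 22.118 in⁴.
Top flange: 6 × 0.8, A = 4.8 in², y = 10.8 in, Ī = 0.256 in⁴.
Transfer each piece to a horizontal axis along the bottom face using Ī + A·d² with d = y − 0:
  bottom flange: d = 0.4 in → contributes +1.024 in⁴
  web: d = 5.6 in → contributes +112.44 in⁴
  top flange: d = 10.8 in → contributes +560.13 in⁴
Total I = 673.59 in⁴.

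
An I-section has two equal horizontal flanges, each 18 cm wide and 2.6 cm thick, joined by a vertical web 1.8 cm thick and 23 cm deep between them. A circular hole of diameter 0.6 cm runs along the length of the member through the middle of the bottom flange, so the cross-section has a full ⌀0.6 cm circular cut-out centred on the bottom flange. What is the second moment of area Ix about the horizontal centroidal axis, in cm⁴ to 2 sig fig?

Decompose the section into non-overlapping parts with the origin at the bottom-left of its bounding rectangle.
Bottom flange: 18 × 2.6, A = 46.8 cm², y = 1.3 cm, Ī = 26.36 cm⁴.
Web: 1.8 × 23, A = 41.4 cm², y = 14.1 cm, Ī = 1 825 cm⁴.
Top flange: 18 × 2.6, A = 46.8 cm², y = 26.9 cm, Ī = 26.36 cm⁴.
Hole (subtracted): ⌀0.6, A = 0.2827 cm², y = 1.3 cm, Ī = 0.006362 cm⁴.
Centroid: ȳ = ΣA·y / ΣA = 14.13 cm.
Transfer each piece to the horizontal centroidal axis using Ī + A·d² with d = y − 14.13:
  bottom flange: d = -12.83 cm → contributes +7 726 cm⁴
  web: d = -0.02686 cm → contributes +1 825 cm⁴
  top flange: d = 12.77 cm → contributes +7 662 cm⁴
  hole: d = -12.83 cm → contributes −46.53 cm⁴
Total I = 17 167 cm⁴.

Ix ≈ 1.7 × 10⁴ cm⁴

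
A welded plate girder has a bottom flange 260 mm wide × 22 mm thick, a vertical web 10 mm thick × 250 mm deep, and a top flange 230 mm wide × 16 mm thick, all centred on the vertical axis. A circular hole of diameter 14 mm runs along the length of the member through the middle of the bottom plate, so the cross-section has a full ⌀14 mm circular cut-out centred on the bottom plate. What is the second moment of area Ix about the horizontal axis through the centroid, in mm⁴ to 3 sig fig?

Decompose the section into non-overlapping parts with the origin at the bottom-left of its bounding rectangle.
Bottom plate: 260 × 22, A = 5 720 mm², y = 11 mm, Ī = 230 707 mm⁴.
Web plate: 10 × 250, A = 2 500 mm², y = 147 mm, Ī = 13 020 833 mm⁴.
Top plate: 230 × 16, A = 3 680 mm², y = 280 mm, Ī = 78 507 mm⁴.
Hole (subtracted): ⌀14, A = 153.94 mm², y = 11 mm, Ī = 1885.7 mm⁴.
Centroid: ȳ = ΣA·y / ΣA = 124.22 mm.
Transfer each piece to the horizontal axis through the centroid using Ī + A·d² with d = y − 124.22:
  bottom plate: d = -113.22 mm → contributes +73 557 465 mm⁴
  web plate: d = 22.777 mm → contributes +14 317 855 mm⁴
  top plate: d = 155.78 mm → contributes +89 379 557 mm⁴
  hole: d = -113.22 mm → contributes −1 975 273 mm⁴
Total I = 175 279 604 mm⁴.

Ix ≈ 1.75 × 10⁸ mm⁴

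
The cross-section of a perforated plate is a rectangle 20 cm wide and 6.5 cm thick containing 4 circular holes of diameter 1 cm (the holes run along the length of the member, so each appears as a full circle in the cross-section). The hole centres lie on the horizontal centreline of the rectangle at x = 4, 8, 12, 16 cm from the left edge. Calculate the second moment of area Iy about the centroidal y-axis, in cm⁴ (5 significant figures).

Iy ≈ 4270.3 cm⁴

Break the section into simple shapes (no overlaps), measuring from the bottom-left corner of the bounding box.
Plate: 20 × 6.5, A = 130 cm², x = 10 cm, Ī = 4333.333 cm⁴.
Hole 1 (subtracted): ⌀1, A = 0.7853982 cm², x = 4 cm, Ī = 0.04908739 cm⁴.
Hole 2 (subtracted): ⌀1, A = 0.7853982 cm², x = 8 cm, Ī = 0.04908739 cm⁴.
Hole 3 (subtracted): ⌀1, A = 0.7853982 cm², x = 12 cm, Ī = 0.04908739 cm⁴.
Hole 4 (subtracted): ⌀1, A = 0.7853982 cm², x = 16 cm, Ī = 0.04908739 cm⁴.
By symmetry the centroid is at mid-width, x̄ = 10 cm.
Transfer each piece to the centroidal y-axis using Ī + A·d² with d = x − 10:
  plate: d = 0 cm → contributes +4333.333 cm⁴
  hole 1: d = -6 cm → contributes −28.32342 cm⁴
  hole 2: d = -2 cm → contributes −3.19068 cm⁴
  hole 3: d = 2 cm → contributes −3.19068 cm⁴
  hole 4: d = 6 cm → contributes −28.32342 cm⁴
Total I = 4270.305 cm⁴.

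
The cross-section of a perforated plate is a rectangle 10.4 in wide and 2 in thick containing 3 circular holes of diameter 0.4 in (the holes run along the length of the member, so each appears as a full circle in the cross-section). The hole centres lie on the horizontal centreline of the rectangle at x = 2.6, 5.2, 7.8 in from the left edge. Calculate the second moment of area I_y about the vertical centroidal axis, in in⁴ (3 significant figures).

I_y ≈ 186 in⁴

Break the section into simple shapes (no overlaps), measuring from the bottom-left corner of the bounding box.
Plate: 10.4 × 2, A = 20.8 in², x = 5.2 in, Ī = 187.48 in⁴.
Hole 1 (subtracted): ⌀0.4, A = 0.12566 in², x = 2.6 in, Ī = 0.0012566 in⁴.
Hole 2 (subtracted): ⌀0.4, A = 0.12566 in², x = 5.2 in, Ī = 0.0012566 in⁴.
Hole 3 (subtracted): ⌀0.4, A = 0.12566 in², x = 7.8 in, Ī = 0.0012566 in⁴.
By symmetry the centroid is at mid-width, x̄ = 5.2 in.
Transfer each piece to the vertical centroidal axis using Ī + A·d² with d = x − 5.2:
  plate: d = 0 in → contributes +187.48 in⁴
  hole 1: d = -2.6 in → contributes −0.85074 in⁴
  hole 2: d = 0 in → contributes −0.0012566 in⁴
  hole 3: d = 2.6 in → contributes −0.85074 in⁴
Total I = 185.77 in⁴.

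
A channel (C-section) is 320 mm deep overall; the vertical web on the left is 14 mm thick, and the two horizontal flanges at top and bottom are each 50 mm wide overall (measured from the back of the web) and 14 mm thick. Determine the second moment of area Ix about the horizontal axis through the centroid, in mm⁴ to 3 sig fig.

Decompose the section into non-overlapping parts with the origin at the bottom-left of its bounding rectangle.
Web: 14 × 320, A = 4 480 mm², y = 160 mm, Ī = 38 229 333 mm⁴.
Top flange (beyond web): 36 × 14, A = 504 mm², y = 313 mm, Ī = 8 232 mm⁴.
Bottom flange (beyond web): 36 × 14, A = 504 mm², y = 7 mm, Ī = 8 232 mm⁴.
By symmetry the centroid is at mid-height, ȳ = 160 mm.
Transfer each piece to the horizontal axis through the centroid using Ī + A·d² with d = y − 160:
  web: d = 0 mm → contributes +38 229 333 mm⁴
  top flange (beyond web): d = 153 mm → contributes +11 806 368 mm⁴
  bottom flange (beyond web): d = -153 mm → contributes +11 806 368 mm⁴
Total I = 61 842 069 mm⁴.

Ix ≈ 6.18 × 10⁷ mm⁴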